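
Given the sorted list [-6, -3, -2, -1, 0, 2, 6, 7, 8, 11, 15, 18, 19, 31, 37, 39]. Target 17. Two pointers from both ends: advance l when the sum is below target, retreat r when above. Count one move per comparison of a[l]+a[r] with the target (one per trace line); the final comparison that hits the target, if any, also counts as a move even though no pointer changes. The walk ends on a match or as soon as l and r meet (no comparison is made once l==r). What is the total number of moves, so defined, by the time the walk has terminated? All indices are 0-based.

l=0 r=15: -6+39=33 >17, r--
l=0 r=14: -6+37=31 >17, r--
l=0 r=13: -6+31=25 >17, r--
l=0 r=12: -6+19=13 <17, l++
l=1 r=12: -3+19=16 <17, l++
l=2 r=12: -2+19=17, found

6 moves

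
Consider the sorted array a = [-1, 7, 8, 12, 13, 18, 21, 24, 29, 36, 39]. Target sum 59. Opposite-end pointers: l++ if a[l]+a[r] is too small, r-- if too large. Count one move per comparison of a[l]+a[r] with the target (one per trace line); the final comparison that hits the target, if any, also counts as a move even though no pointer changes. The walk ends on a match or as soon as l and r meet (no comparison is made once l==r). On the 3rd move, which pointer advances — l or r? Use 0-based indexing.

l=0 r=10: -1+39=38 <59, l++
l=1 r=10: 7+39=46 <59, l++
l=2 r=10: 8+39=47 <59, l++

l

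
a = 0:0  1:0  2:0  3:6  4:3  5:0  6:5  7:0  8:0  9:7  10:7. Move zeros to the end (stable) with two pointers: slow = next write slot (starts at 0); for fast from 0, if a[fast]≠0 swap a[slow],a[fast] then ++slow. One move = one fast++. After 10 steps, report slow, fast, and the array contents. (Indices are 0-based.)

(s=0,f=0) a[fast]=0 → fast++
(s=0,f=1) a[fast]=0 → fast++
(s=0,f=2) a[fast]=0 → fast++
(s=0,f=3) a[fast]=6≠0 swap→a[0]=6 → slow++,fast++
(s=1,f=4) a[fast]=3≠0 swap→a[1]=3 → slow++,fast++
(s=2,f=5) a[fast]=0 → fast++
(s=2,f=6) a[fast]=5≠0 swap→a[2]=5 → slow++,fast++
(s=3,f=7) a[fast]=0 → fast++
(s=3,f=8) a[fast]=0 → fast++
(s=3,f=9) a[fast]=7≠0 swap→a[3]=7 → slow++,fast++

slow=4, fast=10, a=[6, 3, 5, 7, 0, 0, 0, 0, 0, 0, 7]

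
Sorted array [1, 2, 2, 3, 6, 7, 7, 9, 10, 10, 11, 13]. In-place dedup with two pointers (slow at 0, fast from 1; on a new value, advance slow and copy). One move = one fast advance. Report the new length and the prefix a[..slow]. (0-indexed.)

length 9; prefix = [1, 2, 3, 6, 7, 9, 10, 11, 13]

(s=0,f=1) a[fast]=2≠a[slow]=1 write a[1]=2 → slow++,fast++
(s=1,f=2) a[fast]=2=a[slow] dup → fast++
(s=1,f=3) a[fast]=3≠a[slow]=2 write a[2]=3 → slow++,fast++
(s=2,f=4) a[fast]=6≠a[slow]=3 write a[3]=6 → slow++,fast++
(s=3,f=5) a[fast]=7≠a[slow]=6 write a[4]=7 → slow++,fast++
(s=4,f=6) a[fast]=7=a[slow] dup → fast++
(s=4,f=7) a[fast]=9≠a[slow]=7 write a[5]=9 → slow++,fast++
(s=5,f=8) a[fast]=10≠a[slow]=9 write a[6]=10 → slow++,fast++
(s=6,f=9) a[fast]=10=a[slow] dup → fast++
(s=6,f=10) a[fast]=11≠a[slow]=10 write a[7]=11 → slow++,fast++
(s=7,f=11) a[fast]=13≠a[slow]=11 write a[8]=13 → slow++,fast++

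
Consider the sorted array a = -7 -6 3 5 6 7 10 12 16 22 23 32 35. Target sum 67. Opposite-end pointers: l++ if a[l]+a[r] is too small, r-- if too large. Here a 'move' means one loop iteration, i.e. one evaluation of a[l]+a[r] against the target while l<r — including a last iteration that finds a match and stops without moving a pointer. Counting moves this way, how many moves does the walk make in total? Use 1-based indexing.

12 moves

[1,13] -7+35=28 <67 → l++
[2,13] -6+35=29 <67 → l++
[3,13] 3+35=38 <67 → l++
[4,13] 5+35=40 <67 → l++
[5,13] 6+35=41 <67 → l++
[6,13] 7+35=42 <67 → l++
[7,13] 10+35=45 <67 → l++
[8,13] 12+35=47 <67 → l++
[9,13] 16+35=51 <67 → l++
[10,13] 22+35=57 <67 → l++
[11,13] 23+35=58 <67 → l++
[12,13] 32+35=67 → found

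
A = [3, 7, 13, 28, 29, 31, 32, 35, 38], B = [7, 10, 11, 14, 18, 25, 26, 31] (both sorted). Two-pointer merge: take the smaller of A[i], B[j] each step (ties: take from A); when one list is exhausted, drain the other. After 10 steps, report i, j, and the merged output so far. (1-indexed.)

i=4, j=8, merged so far=[3, 7, 7, 10, 11, 13, 14, 18, 25, 26]

[i=1,j=1] A[i]=3<=B[j]=7 take 3 → i++
[i=2,j=1] A[i]=7<=B[j]=7 take 7 → i++
[i=3,j=1] A[i]=13>B[j]=7 take 7 → j++
[i=3,j=2] A[i]=13>B[j]=10 take 10 → j++
[i=3,j=3] A[i]=13>B[j]=11 take 11 → j++
[i=3,j=4] A[i]=13<=B[j]=14 take 13 → i++
[i=4,j=4] A[i]=28>B[j]=14 take 14 → j++
[i=4,j=5] A[i]=28>B[j]=18 take 18 → j++
[i=4,j=6] A[i]=28>B[j]=25 take 25 → j++
[i=4,j=7] A[i]=28>B[j]=26 take 26 → j++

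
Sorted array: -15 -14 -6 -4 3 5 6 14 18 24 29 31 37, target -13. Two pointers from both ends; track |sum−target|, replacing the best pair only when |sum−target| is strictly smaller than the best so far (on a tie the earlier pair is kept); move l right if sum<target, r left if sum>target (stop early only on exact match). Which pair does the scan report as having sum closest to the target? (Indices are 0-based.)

[0,12] -15+37=22 d=35 * → r--
[0,11] -15+31=16 d=29 * → r--
[0,10] -15+29=14 d=27 * → r--
[0,9] -15+24=9 d=22 * → r--
[0,8] -15+18=3 d=16 * → r--
[0,7] -15+14=-1 d=12 * → r--
[0,6] -15+6=-9 d=4 * → r--
[0,5] -15+5=-10 d=3 * → r--
[0,4] -15+3=-12 d=1 * → r--
[0,3] -15+-4=-19 d=6 → l++
[1,3] -14+-4=-18 d=5 → l++
[2,3] -6+-4=-10 d=3 → r--

pair (-15, 3) with sum -12 (|Δ|=1)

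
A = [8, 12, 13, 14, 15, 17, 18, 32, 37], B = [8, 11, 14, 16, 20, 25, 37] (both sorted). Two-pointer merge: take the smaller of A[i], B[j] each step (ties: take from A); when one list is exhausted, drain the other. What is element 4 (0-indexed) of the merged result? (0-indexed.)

merged[4] = 13

[i=0,j=0] A[i]=8<=B[j]=8 take 8 → i++
[i=1,j=0] A[i]=12>B[j]=8 take 8 → j++
[i=1,j=1] A[i]=12>B[j]=11 take 11 → j++
[i=1,j=2] A[i]=12<=B[j]=14 take 12 → i++
[i=2,j=2] A[i]=13<=B[j]=14 take 13 → i++
[i=3,j=2] A[i]=14<=B[j]=14 take 14 → i++
[i=4,j=2] A[i]=15>B[j]=14 take 14 → j++
[i=4,j=3] A[i]=15<=B[j]=16 take 15 → i++
[i=5,j=3] A[i]=17>B[j]=16 take 16 → j++
[i=5,j=4] A[i]=17<=B[j]=20 take 17 → i++
[i=6,j=4] A[i]=18<=B[j]=20 take 18 → i++
[i=7,j=4] A[i]=32>B[j]=20 take 20 → j++
[i=7,j=5] A[i]=32>B[j]=25 take 25 → j++
[i=7,j=6] A[i]=32<=B[j]=37 take 32 → i++
[i=8,j=6] A[i]=37<=B[j]=37 take 37 → i++
[i=9,j=6] A done, take B[j]=37 → j++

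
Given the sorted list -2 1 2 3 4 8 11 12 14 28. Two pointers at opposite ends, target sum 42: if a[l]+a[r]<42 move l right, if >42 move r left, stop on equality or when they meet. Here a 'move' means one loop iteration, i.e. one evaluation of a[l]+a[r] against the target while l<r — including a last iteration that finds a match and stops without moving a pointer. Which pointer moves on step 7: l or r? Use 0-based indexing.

l=0 r=9: -2+28=26 <42, l++
l=1 r=9: 1+28=29 <42, l++
l=2 r=9: 2+28=30 <42, l++
l=3 r=9: 3+28=31 <42, l++
l=4 r=9: 4+28=32 <42, l++
l=5 r=9: 8+28=36 <42, l++
l=6 r=9: 11+28=39 <42, l++

l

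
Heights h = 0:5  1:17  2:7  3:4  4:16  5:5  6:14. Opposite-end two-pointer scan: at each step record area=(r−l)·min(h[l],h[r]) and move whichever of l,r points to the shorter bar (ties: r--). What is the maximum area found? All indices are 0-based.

max area = 70

[0,6] min(5,14)*6=30 best=30 * → l++
[1,6] min(17,14)*5=70 best=70 * → r--
[1,5] min(17,5)*4=20 best=70 → r--
[1,4] min(17,16)*3=48 best=70 → r--
[1,3] min(17,4)*2=8 best=70 → r--
[1,2] min(17,7)*1=7 best=70 → r--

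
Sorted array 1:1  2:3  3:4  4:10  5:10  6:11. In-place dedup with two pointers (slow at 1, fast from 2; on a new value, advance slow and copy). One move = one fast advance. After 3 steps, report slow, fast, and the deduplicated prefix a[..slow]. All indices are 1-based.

slow=1 fast=2: a[fast]=3≠a[slow]=1 write a[2]=3, slow++,fast++
slow=2 fast=3: a[fast]=4≠a[slow]=3 write a[3]=4, slow++,fast++
slow=3 fast=4: a[fast]=10≠a[slow]=4 write a[4]=10, slow++,fast++

slow=4, fast=5, prefix=[1, 3, 4, 10]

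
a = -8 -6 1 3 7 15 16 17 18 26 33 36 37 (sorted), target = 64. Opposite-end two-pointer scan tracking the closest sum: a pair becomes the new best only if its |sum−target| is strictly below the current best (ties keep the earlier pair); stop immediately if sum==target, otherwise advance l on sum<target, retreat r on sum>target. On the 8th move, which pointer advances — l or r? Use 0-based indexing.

l

l=0 r=12: -8+37=29 d=35 *, l++
l=1 r=12: -6+37=31 d=33 *, l++
l=2 r=12: 1+37=38 d=26 *, l++
l=3 r=12: 3+37=40 d=24 *, l++
l=4 r=12: 7+37=44 d=20 *, l++
l=5 r=12: 15+37=52 d=12 *, l++
l=6 r=12: 16+37=53 d=11 *, l++
l=7 r=12: 17+37=54 d=10 *, l++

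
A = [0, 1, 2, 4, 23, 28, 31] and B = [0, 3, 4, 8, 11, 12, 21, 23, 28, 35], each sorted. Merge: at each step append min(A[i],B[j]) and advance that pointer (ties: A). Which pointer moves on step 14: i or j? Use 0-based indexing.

i=0 j=0: A[i]=0<=B[j]=0 take 0, i++
i=1 j=0: A[i]=1>B[j]=0 take 0, j++
i=1 j=1: A[i]=1<=B[j]=3 take 1, i++
i=2 j=1: A[i]=2<=B[j]=3 take 2, i++
i=3 j=1: A[i]=4>B[j]=3 take 3, j++
i=3 j=2: A[i]=4<=B[j]=4 take 4, i++
i=4 j=2: A[i]=23>B[j]=4 take 4, j++
i=4 j=3: A[i]=23>B[j]=8 take 8, j++
i=4 j=4: A[i]=23>B[j]=11 take 11, j++
i=4 j=5: A[i]=23>B[j]=12 take 12, j++
i=4 j=6: A[i]=23>B[j]=21 take 21, j++
i=4 j=7: A[i]=23<=B[j]=23 take 23, i++
i=5 j=7: A[i]=28>B[j]=23 take 23, j++
i=5 j=8: A[i]=28<=B[j]=28 take 28, i++

i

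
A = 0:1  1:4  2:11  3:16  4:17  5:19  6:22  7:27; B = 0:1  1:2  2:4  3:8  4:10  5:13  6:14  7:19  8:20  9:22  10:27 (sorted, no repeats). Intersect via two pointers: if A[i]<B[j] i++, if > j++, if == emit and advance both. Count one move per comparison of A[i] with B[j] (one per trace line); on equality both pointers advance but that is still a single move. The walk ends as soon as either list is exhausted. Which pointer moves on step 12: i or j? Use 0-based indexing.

j

i=0 j=0: 1==1 emit, i++,j++
i=1 j=1: 4>2, j++
i=1 j=2: 4==4 emit, i++,j++
i=2 j=3: 11>8, j++
i=2 j=4: 11>10, j++
i=2 j=5: 11<13, i++
i=3 j=5: 16>13, j++
i=3 j=6: 16>14, j++
i=3 j=7: 16<19, i++
i=4 j=7: 17<19, i++
i=5 j=7: 19==19 emit, i++,j++
i=6 j=8: 22>20, j++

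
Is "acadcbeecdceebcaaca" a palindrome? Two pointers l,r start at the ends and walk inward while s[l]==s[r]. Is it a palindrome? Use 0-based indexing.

l=0 r=18: 'a'=='a', l++,r--
l=1 r=17: 'c'=='c', l++,r--
l=2 r=16: 'a'=='a', l++,r--
l=3 r=15: 'd'!='a', stop

not a palindrome (mismatch at 3,15)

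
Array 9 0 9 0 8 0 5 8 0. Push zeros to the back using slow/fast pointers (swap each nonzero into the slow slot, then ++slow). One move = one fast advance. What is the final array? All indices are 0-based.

[9, 9, 8, 5, 8, 0, 0, 0, 0]

(s=0,f=0) a[fast]=9≠0 swap→a[0]=9 → slow++,fast++
(s=1,f=1) a[fast]=0 → fast++
(s=1,f=2) a[fast]=9≠0 swap→a[1]=9 → slow++,fast++
(s=2,f=3) a[fast]=0 → fast++
(s=2,f=4) a[fast]=8≠0 swap→a[2]=8 → slow++,fast++
(s=3,f=5) a[fast]=0 → fast++
(s=3,f=6) a[fast]=5≠0 swap→a[3]=5 → slow++,fast++
(s=4,f=7) a[fast]=8≠0 swap→a[4]=8 → slow++,fast++
(s=5,f=8) a[fast]=0 → fast++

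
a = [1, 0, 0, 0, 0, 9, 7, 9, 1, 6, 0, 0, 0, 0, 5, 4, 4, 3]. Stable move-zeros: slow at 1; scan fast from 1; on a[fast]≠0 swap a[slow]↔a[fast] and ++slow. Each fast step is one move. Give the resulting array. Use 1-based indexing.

slow=1 fast=1: a[fast]=1≠0 swap→a[1]=1, slow++,fast++
slow=2 fast=2: a[fast]=0, fast++
slow=2 fast=3: a[fast]=0, fast++
slow=2 fast=4: a[fast]=0, fast++
slow=2 fast=5: a[fast]=0, fast++
slow=2 fast=6: a[fast]=9≠0 swap→a[2]=9, slow++,fast++
slow=3 fast=7: a[fast]=7≠0 swap→a[3]=7, slow++,fast++
slow=4 fast=8: a[fast]=9≠0 swap→a[4]=9, slow++,fast++
slow=5 fast=9: a[fast]=1≠0 swap→a[5]=1, slow++,fast++
slow=6 fast=10: a[fast]=6≠0 swap→a[6]=6, slow++,fast++
slow=7 fast=11: a[fast]=0, fast++
slow=7 fast=12: a[fast]=0, fast++
slow=7 fast=13: a[fast]=0, fast++
slow=7 fast=14: a[fast]=0, fast++
slow=7 fast=15: a[fast]=5≠0 swap→a[7]=5, slow++,fast++
slow=8 fast=16: a[fast]=4≠0 swap→a[8]=4, slow++,fast++
slow=9 fast=17: a[fast]=4≠0 swap→a[9]=4, slow++,fast++
slow=10 fast=18: a[fast]=3≠0 swap→a[10]=3, slow++,fast++

[1, 9, 7, 9, 1, 6, 5, 4, 4, 3, 0, 0, 0, 0, 0, 0, 0, 0]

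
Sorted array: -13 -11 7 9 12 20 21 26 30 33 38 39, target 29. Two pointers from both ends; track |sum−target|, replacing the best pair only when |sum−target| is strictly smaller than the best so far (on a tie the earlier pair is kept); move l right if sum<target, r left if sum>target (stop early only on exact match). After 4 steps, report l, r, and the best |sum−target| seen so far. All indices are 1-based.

l=3, r=10, best |Δ|=1

l=1 r=12: -13+39=26 d=3 *, l++
l=2 r=12: -11+39=28 d=1 *, l++
l=3 r=12: 7+39=46 d=17, r--
l=3 r=11: 7+38=45 d=16, r--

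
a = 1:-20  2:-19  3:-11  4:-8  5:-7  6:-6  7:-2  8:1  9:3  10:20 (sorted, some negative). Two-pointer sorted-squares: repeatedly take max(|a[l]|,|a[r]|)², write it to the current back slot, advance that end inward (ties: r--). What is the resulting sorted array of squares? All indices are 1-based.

[1,10] |-20|<=|20| out[10]=400 → r--
[1,9] |-20|>|3| out[9]=400 → l++
[2,9] |-19|>|3| out[8]=361 → l++
[3,9] |-11|>|3| out[7]=121 → l++
[4,9] |-8|>|3| out[6]=64 → l++
[5,9] |-7|>|3| out[5]=49 → l++
[6,9] |-6|>|3| out[4]=36 → l++
[7,9] |-2|<=|3| out[3]=9 → r--
[7,8] |-2|>|1| out[2]=4 → l++
[8,8] |1|<=|1| out[1]=1 → r--

[1, 4, 9, 36, 49, 64, 121, 361, 400, 400]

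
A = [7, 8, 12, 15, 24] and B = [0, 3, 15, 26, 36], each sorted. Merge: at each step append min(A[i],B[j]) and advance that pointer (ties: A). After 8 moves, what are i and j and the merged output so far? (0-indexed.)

i=0 j=0: A[i]=7>B[j]=0 take 0, j++
i=0 j=1: A[i]=7>B[j]=3 take 3, j++
i=0 j=2: A[i]=7<=B[j]=15 take 7, i++
i=1 j=2: A[i]=8<=B[j]=15 take 8, i++
i=2 j=2: A[i]=12<=B[j]=15 take 12, i++
i=3 j=2: A[i]=15<=B[j]=15 take 15, i++
i=4 j=2: A[i]=24>B[j]=15 take 15, j++
i=4 j=3: A[i]=24<=B[j]=26 take 24, i++

i=5, j=3, merged so far=[0, 3, 7, 8, 12, 15, 15, 24]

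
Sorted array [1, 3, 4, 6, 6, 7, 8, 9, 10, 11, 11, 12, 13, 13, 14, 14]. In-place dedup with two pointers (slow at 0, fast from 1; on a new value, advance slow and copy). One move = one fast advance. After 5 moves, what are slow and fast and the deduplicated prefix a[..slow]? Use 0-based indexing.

slow=4, fast=6, prefix=[1, 3, 4, 6, 7]

slow=0 fast=1: a[fast]=3≠a[slow]=1 write a[1]=3, slow++,fast++
slow=1 fast=2: a[fast]=4≠a[slow]=3 write a[2]=4, slow++,fast++
slow=2 fast=3: a[fast]=6≠a[slow]=4 write a[3]=6, slow++,fast++
slow=3 fast=4: a[fast]=6=a[slow] dup, fast++
slow=3 fast=5: a[fast]=7≠a[slow]=6 write a[4]=7, slow++,fast++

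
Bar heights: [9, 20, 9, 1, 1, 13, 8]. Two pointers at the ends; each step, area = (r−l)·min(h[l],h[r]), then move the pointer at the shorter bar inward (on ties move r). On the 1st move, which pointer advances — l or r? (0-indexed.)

[0,6] min(9,8)*6=48 best=48 * → r--

r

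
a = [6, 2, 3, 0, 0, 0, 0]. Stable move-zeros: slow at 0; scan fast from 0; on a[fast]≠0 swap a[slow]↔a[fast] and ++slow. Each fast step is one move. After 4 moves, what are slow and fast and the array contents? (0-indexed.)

slow=3, fast=4, a=[6, 2, 3, 0, 0, 0, 0]

slow=0 fast=0: a[fast]=6≠0 swap→a[0]=6, slow++,fast++
slow=1 fast=1: a[fast]=2≠0 swap→a[1]=2, slow++,fast++
slow=2 fast=2: a[fast]=3≠0 swap→a[2]=3, slow++,fast++
slow=3 fast=3: a[fast]=0, fast++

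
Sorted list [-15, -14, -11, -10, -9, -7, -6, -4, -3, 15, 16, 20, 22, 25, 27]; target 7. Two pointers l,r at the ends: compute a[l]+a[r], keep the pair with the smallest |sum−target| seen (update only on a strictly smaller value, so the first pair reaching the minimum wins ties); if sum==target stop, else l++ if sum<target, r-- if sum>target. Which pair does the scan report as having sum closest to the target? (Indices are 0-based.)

[0,14] -15+27=12 d=5 * → r--
[0,13] -15+25=10 d=3 * → r--
[0,12] -15+22=7 d=0 * → stop

pair (-15, 22) with sum 7 (|Δ|=0)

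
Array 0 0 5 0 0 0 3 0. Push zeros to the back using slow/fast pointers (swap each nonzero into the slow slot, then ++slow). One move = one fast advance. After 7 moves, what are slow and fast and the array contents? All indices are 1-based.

slow=3, fast=8, a=[5, 3, 0, 0, 0, 0, 0, 0]

(s=1,f=1) a[fast]=0 → fast++
(s=1,f=2) a[fast]=0 → fast++
(s=1,f=3) a[fast]=5≠0 swap→a[1]=5 → slow++,fast++
(s=2,f=4) a[fast]=0 → fast++
(s=2,f=5) a[fast]=0 → fast++
(s=2,f=6) a[fast]=0 → fast++
(s=2,f=7) a[fast]=3≠0 swap→a[2]=3 → slow++,fast++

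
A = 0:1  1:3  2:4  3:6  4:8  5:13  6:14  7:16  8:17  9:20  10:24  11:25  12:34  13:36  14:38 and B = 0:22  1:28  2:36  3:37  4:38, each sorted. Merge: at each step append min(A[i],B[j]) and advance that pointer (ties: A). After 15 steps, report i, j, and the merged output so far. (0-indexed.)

[i=0,j=0] A[i]=1<=B[j]=22 take 1 → i++
[i=1,j=0] A[i]=3<=B[j]=22 take 3 → i++
[i=2,j=0] A[i]=4<=B[j]=22 take 4 → i++
[i=3,j=0] A[i]=6<=B[j]=22 take 6 → i++
[i=4,j=0] A[i]=8<=B[j]=22 take 8 → i++
[i=5,j=0] A[i]=13<=B[j]=22 take 13 → i++
[i=6,j=0] A[i]=14<=B[j]=22 take 14 → i++
[i=7,j=0] A[i]=16<=B[j]=22 take 16 → i++
[i=8,j=0] A[i]=17<=B[j]=22 take 17 → i++
[i=9,j=0] A[i]=20<=B[j]=22 take 20 → i++
[i=10,j=0] A[i]=24>B[j]=22 take 22 → j++
[i=10,j=1] A[i]=24<=B[j]=28 take 24 → i++
[i=11,j=1] A[i]=25<=B[j]=28 take 25 → i++
[i=12,j=1] A[i]=34>B[j]=28 take 28 → j++
[i=12,j=2] A[i]=34<=B[j]=36 take 34 → i++

i=13, j=2, merged so far=[1, 3, 4, 6, 8, 13, 14, 16, 17, 20, 22, 24, 25, 28, 34]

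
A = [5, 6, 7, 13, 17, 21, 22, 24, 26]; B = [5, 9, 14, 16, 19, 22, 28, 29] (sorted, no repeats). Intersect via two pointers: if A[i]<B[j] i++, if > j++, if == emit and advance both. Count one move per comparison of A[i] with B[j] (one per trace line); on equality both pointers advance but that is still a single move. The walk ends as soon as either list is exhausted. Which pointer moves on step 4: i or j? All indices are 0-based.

j

[i=0,j=0] 5==5 emit → i++,j++
[i=1,j=1] 6<9 → i++
[i=2,j=1] 7<9 → i++
[i=3,j=1] 13>9 → j++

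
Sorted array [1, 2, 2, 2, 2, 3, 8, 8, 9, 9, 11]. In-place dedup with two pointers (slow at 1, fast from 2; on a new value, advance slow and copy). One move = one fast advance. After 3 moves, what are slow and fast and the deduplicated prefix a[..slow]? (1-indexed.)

slow=1 fast=2: a[fast]=2≠a[slow]=1 write a[2]=2, slow++,fast++
slow=2 fast=3: a[fast]=2=a[slow] dup, fast++
slow=2 fast=4: a[fast]=2=a[slow] dup, fast++

slow=2, fast=5, prefix=[1, 2]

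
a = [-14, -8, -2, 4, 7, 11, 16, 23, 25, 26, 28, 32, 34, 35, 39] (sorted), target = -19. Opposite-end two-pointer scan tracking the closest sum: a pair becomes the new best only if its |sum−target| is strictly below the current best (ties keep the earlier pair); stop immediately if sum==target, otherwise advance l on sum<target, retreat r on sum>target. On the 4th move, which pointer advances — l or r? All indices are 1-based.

[1,15] -14+39=25 d=44 * → r--
[1,14] -14+35=21 d=40 * → r--
[1,13] -14+34=20 d=39 * → r--
[1,12] -14+32=18 d=37 * → r--

r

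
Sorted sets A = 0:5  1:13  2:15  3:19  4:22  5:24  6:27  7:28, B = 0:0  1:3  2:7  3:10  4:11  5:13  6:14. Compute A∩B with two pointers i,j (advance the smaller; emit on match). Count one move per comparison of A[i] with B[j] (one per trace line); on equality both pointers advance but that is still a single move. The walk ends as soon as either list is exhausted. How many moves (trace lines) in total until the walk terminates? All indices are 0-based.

8 moves

[i=0,j=0] 5>0 → j++
[i=0,j=1] 5>3 → j++
[i=0,j=2] 5<7 → i++
[i=1,j=2] 13>7 → j++
[i=1,j=3] 13>10 → j++
[i=1,j=4] 13>11 → j++
[i=1,j=5] 13==13 emit → i++,j++
[i=2,j=6] 15>14 → j++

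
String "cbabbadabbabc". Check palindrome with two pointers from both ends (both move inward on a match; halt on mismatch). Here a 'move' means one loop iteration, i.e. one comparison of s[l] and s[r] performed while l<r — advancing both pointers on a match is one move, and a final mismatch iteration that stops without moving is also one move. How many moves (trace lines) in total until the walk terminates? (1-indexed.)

l=1 r=13: 'c'=='c', l++,r--
l=2 r=12: 'b'=='b', l++,r--
l=3 r=11: 'a'=='a', l++,r--
l=4 r=10: 'b'=='b', l++,r--
l=5 r=9: 'b'=='b', l++,r--
l=6 r=8: 'a'=='a', l++,r--

6 moves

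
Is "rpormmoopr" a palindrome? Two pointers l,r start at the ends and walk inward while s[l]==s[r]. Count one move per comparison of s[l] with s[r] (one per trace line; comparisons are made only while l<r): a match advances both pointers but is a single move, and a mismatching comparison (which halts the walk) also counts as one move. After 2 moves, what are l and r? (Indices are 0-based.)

l=2, r=7

l=0 r=9: 'r'=='r', l++,r--
l=1 r=8: 'p'=='p', l++,r--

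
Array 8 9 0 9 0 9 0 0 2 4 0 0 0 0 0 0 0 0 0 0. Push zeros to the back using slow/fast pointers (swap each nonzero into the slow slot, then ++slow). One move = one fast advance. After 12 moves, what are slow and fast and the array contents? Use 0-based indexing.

(s=0,f=0) a[fast]=8≠0 swap→a[0]=8 → slow++,fast++
(s=1,f=1) a[fast]=9≠0 swap→a[1]=9 → slow++,fast++
(s=2,f=2) a[fast]=0 → fast++
(s=2,f=3) a[fast]=9≠0 swap→a[2]=9 → slow++,fast++
(s=3,f=4) a[fast]=0 → fast++
(s=3,f=5) a[fast]=9≠0 swap→a[3]=9 → slow++,fast++
(s=4,f=6) a[fast]=0 → fast++
(s=4,f=7) a[fast]=0 → fast++
(s=4,f=8) a[fast]=2≠0 swap→a[4]=2 → slow++,fast++
(s=5,f=9) a[fast]=4≠0 swap→a[5]=4 → slow++,fast++
(s=6,f=10) a[fast]=0 → fast++
(s=6,f=11) a[fast]=0 → fast++

slow=6, fast=12, a=[8, 9, 9, 9, 2, 4, 0, 0, 0, 0, 0, 0, 0, 0, 0, 0, 0, 0, 0, 0]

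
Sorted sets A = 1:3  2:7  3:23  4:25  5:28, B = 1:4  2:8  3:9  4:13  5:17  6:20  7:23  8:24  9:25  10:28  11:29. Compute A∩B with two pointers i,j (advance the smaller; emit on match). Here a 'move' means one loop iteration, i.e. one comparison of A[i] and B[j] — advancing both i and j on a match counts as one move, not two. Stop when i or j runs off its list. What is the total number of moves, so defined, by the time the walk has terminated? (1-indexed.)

12 moves

i=1 j=1: 3<4, i++
i=2 j=1: 7>4, j++
i=2 j=2: 7<8, i++
i=3 j=2: 23>8, j++
i=3 j=3: 23>9, j++
i=3 j=4: 23>13, j++
i=3 j=5: 23>17, j++
i=3 j=6: 23>20, j++
i=3 j=7: 23==23 emit, i++,j++
i=4 j=8: 25>24, j++
i=4 j=9: 25==25 emit, i++,j++
i=5 j=10: 28==28 emit, i++,j++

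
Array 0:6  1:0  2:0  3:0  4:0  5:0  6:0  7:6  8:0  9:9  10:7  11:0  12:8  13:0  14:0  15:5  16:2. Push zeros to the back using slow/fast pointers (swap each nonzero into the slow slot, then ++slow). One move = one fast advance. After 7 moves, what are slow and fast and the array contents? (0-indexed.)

slow=1, fast=7, a=[6, 0, 0, 0, 0, 0, 0, 6, 0, 9, 7, 0, 8, 0, 0, 5, 2]

slow=0 fast=0: a[fast]=6≠0 swap→a[0]=6, slow++,fast++
slow=1 fast=1: a[fast]=0, fast++
slow=1 fast=2: a[fast]=0, fast++
slow=1 fast=3: a[fast]=0, fast++
slow=1 fast=4: a[fast]=0, fast++
slow=1 fast=5: a[fast]=0, fast++
slow=1 fast=6: a[fast]=0, fast++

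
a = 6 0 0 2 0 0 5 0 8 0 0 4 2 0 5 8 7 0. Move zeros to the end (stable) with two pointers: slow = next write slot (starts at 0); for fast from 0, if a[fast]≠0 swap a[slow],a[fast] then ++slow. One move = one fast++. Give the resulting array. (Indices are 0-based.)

[6, 2, 5, 8, 4, 2, 5, 8, 7, 0, 0, 0, 0, 0, 0, 0, 0, 0]

(s=0,f=0) a[fast]=6≠0 swap→a[0]=6 → slow++,fast++
(s=1,f=1) a[fast]=0 → fast++
(s=1,f=2) a[fast]=0 → fast++
(s=1,f=3) a[fast]=2≠0 swap→a[1]=2 → slow++,fast++
(s=2,f=4) a[fast]=0 → fast++
(s=2,f=5) a[fast]=0 → fast++
(s=2,f=6) a[fast]=5≠0 swap→a[2]=5 → slow++,fast++
(s=3,f=7) a[fast]=0 → fast++
(s=3,f=8) a[fast]=8≠0 swap→a[3]=8 → slow++,fast++
(s=4,f=9) a[fast]=0 → fast++
(s=4,f=10) a[fast]=0 → fast++
(s=4,f=11) a[fast]=4≠0 swap→a[4]=4 → slow++,fast++
(s=5,f=12) a[fast]=2≠0 swap→a[5]=2 → slow++,fast++
(s=6,f=13) a[fast]=0 → fast++
(s=6,f=14) a[fast]=5≠0 swap→a[6]=5 → slow++,fast++
(s=7,f=15) a[fast]=8≠0 swap→a[7]=8 → slow++,fast++
(s=8,f=16) a[fast]=7≠0 swap→a[8]=7 → slow++,fast++
(s=9,f=17) a[fast]=0 → fast++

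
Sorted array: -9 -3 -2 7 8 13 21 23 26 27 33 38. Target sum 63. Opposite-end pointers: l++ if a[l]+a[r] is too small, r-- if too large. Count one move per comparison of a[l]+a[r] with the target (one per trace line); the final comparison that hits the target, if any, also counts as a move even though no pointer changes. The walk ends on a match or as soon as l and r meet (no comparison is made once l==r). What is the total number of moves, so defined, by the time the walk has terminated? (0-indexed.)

l=0 r=11: -9+38=29 <63, l++
l=1 r=11: -3+38=35 <63, l++
l=2 r=11: -2+38=36 <63, l++
l=3 r=11: 7+38=45 <63, l++
l=4 r=11: 8+38=46 <63, l++
l=5 r=11: 13+38=51 <63, l++
l=6 r=11: 21+38=59 <63, l++
l=7 r=11: 23+38=61 <63, l++
l=8 r=11: 26+38=64 >63, r--
l=8 r=10: 26+33=59 <63, l++
l=9 r=10: 27+33=60 <63, l++

11 moves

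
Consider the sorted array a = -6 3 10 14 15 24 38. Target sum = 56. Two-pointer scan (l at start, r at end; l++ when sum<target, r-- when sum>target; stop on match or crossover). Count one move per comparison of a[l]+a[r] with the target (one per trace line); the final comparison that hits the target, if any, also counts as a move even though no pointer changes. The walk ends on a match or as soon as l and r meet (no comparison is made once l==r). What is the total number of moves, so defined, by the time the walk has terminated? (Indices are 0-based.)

l=0 r=6: -6+38=32 <56, l++
l=1 r=6: 3+38=41 <56, l++
l=2 r=6: 10+38=48 <56, l++
l=3 r=6: 14+38=52 <56, l++
l=4 r=6: 15+38=53 <56, l++
l=5 r=6: 24+38=62 >56, r--

6 moves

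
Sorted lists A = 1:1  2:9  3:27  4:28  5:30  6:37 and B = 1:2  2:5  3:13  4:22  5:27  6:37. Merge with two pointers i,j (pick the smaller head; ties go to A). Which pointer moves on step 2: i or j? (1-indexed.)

j

[i=1,j=1] A[i]=1<=B[j]=2 take 1 → i++
[i=2,j=1] A[i]=9>B[j]=2 take 2 → j++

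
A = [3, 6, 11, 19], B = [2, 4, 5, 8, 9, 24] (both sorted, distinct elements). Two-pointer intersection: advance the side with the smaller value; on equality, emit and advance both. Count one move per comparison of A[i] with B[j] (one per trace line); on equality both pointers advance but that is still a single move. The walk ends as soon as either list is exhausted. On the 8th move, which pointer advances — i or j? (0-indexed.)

i=0 j=0: 3>2, j++
i=0 j=1: 3<4, i++
i=1 j=1: 6>4, j++
i=1 j=2: 6>5, j++
i=1 j=3: 6<8, i++
i=2 j=3: 11>8, j++
i=2 j=4: 11>9, j++
i=2 j=5: 11<24, i++

i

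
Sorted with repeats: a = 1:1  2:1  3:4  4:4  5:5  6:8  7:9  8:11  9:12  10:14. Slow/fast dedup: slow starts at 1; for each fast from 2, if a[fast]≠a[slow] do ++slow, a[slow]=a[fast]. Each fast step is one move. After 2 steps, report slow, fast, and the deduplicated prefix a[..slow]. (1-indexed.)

(s=1,f=2) a[fast]=1=a[slow] dup → fast++
(s=1,f=3) a[fast]=4≠a[slow]=1 write a[2]=4 → slow++,fast++

slow=2, fast=4, prefix=[1, 4]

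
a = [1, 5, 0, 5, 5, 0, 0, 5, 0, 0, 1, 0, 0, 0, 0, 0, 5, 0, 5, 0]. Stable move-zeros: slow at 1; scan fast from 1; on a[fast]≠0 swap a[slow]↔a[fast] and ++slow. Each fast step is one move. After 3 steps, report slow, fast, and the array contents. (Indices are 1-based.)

slow=1 fast=1: a[fast]=1≠0 swap→a[1]=1, slow++,fast++
slow=2 fast=2: a[fast]=5≠0 swap→a[2]=5, slow++,fast++
slow=3 fast=3: a[fast]=0, fast++

slow=3, fast=4, a=[1, 5, 0, 5, 5, 0, 0, 5, 0, 0, 1, 0, 0, 0, 0, 0, 5, 0, 5, 0]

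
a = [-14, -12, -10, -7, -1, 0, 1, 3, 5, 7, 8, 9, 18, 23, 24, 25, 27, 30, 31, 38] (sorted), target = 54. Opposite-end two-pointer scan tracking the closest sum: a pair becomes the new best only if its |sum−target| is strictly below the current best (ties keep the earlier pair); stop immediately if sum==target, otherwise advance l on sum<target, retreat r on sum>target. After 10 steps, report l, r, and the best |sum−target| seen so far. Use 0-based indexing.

l=0 r=19: -14+38=24 d=30 *, l++
l=1 r=19: -12+38=26 d=28 *, l++
l=2 r=19: -10+38=28 d=26 *, l++
l=3 r=19: -7+38=31 d=23 *, l++
l=4 r=19: -1+38=37 d=17 *, l++
l=5 r=19: 0+38=38 d=16 *, l++
l=6 r=19: 1+38=39 d=15 *, l++
l=7 r=19: 3+38=41 d=13 *, l++
l=8 r=19: 5+38=43 d=11 *, l++
l=9 r=19: 7+38=45 d=9 *, l++

l=10, r=19, best |Δ|=9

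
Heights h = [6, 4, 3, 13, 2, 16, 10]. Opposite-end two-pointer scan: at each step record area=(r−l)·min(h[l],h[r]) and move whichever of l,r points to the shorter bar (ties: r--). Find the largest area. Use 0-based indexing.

[0,6] min(6,10)*6=36 best=36 * → l++
[1,6] min(4,10)*5=20 best=36 → l++
[2,6] min(3,10)*4=12 best=36 → l++
[3,6] min(13,10)*3=30 best=36 → r--
[3,5] min(13,16)*2=26 best=36 → l++
[4,5] min(2,16)*1=2 best=36 → l++

max area = 36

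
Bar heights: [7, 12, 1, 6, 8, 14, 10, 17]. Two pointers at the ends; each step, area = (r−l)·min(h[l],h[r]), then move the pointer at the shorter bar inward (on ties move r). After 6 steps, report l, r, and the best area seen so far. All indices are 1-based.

[1,8] min(7,17)*7=49 best=49 * → l++
[2,8] min(12,17)*6=72 best=72 * → l++
[3,8] min(1,17)*5=5 best=72 → l++
[4,8] min(6,17)*4=24 best=72 → l++
[5,8] min(8,17)*3=24 best=72 → l++
[6,8] min(14,17)*2=28 best=72 → l++

l=7, r=8, best area=72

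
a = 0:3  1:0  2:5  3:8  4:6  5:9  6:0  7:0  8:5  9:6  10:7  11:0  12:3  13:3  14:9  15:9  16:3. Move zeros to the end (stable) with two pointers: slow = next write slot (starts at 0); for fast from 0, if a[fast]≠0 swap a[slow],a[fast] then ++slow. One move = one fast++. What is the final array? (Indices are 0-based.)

(s=0,f=0) a[fast]=3≠0 swap→a[0]=3 → slow++,fast++
(s=1,f=1) a[fast]=0 → fast++
(s=1,f=2) a[fast]=5≠0 swap→a[1]=5 → slow++,fast++
(s=2,f=3) a[fast]=8≠0 swap→a[2]=8 → slow++,fast++
(s=3,f=4) a[fast]=6≠0 swap→a[3]=6 → slow++,fast++
(s=4,f=5) a[fast]=9≠0 swap→a[4]=9 → slow++,fast++
(s=5,f=6) a[fast]=0 → fast++
(s=5,f=7) a[fast]=0 → fast++
(s=5,f=8) a[fast]=5≠0 swap→a[5]=5 → slow++,fast++
(s=6,f=9) a[fast]=6≠0 swap→a[6]=6 → slow++,fast++
(s=7,f=10) a[fast]=7≠0 swap→a[7]=7 → slow++,fast++
(s=8,f=11) a[fast]=0 → fast++
(s=8,f=12) a[fast]=3≠0 swap→a[8]=3 → slow++,fast++
(s=9,f=13) a[fast]=3≠0 swap→a[9]=3 → slow++,fast++
(s=10,f=14) a[fast]=9≠0 swap→a[10]=9 → slow++,fast++
(s=11,f=15) a[fast]=9≠0 swap→a[11]=9 → slow++,fast++
(s=12,f=16) a[fast]=3≠0 swap→a[12]=3 → slow++,fast++

[3, 5, 8, 6, 9, 5, 6, 7, 3, 3, 9, 9, 3, 0, 0, 0, 0]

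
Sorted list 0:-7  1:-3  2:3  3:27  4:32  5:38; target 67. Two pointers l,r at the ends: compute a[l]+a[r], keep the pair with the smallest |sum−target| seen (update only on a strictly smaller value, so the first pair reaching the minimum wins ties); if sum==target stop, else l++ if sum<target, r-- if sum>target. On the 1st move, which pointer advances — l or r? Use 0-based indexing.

l

l=0 r=5: -7+38=31 d=36 *, l++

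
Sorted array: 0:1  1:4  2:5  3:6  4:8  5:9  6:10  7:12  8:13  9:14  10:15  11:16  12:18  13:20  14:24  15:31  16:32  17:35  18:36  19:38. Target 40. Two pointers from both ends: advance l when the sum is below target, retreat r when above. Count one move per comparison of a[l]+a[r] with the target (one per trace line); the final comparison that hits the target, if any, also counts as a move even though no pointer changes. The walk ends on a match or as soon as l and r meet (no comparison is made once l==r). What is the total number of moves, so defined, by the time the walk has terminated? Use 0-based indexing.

3 moves

l=0 r=19: 1+38=39 <40, l++
l=1 r=19: 4+38=42 >40, r--
l=1 r=18: 4+36=40, found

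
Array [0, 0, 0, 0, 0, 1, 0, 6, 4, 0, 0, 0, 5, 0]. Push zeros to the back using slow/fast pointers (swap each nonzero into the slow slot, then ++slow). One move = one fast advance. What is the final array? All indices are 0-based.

[1, 6, 4, 5, 0, 0, 0, 0, 0, 0, 0, 0, 0, 0]

slow=0 fast=0: a[fast]=0, fast++
slow=0 fast=1: a[fast]=0, fast++
slow=0 fast=2: a[fast]=0, fast++
slow=0 fast=3: a[fast]=0, fast++
slow=0 fast=4: a[fast]=0, fast++
slow=0 fast=5: a[fast]=1≠0 swap→a[0]=1, slow++,fast++
slow=1 fast=6: a[fast]=0, fast++
slow=1 fast=7: a[fast]=6≠0 swap→a[1]=6, slow++,fast++
slow=2 fast=8: a[fast]=4≠0 swap→a[2]=4, slow++,fast++
slow=3 fast=9: a[fast]=0, fast++
slow=3 fast=10: a[fast]=0, fast++
slow=3 fast=11: a[fast]=0, fast++
slow=3 fast=12: a[fast]=5≠0 swap→a[3]=5, slow++,fast++
slow=4 fast=13: a[fast]=0, fast++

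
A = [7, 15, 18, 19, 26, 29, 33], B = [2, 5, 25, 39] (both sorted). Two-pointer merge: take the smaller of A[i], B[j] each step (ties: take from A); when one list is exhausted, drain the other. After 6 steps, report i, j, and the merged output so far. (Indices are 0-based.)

i=4, j=2, merged so far=[2, 5, 7, 15, 18, 19]

i=0 j=0: A[i]=7>B[j]=2 take 2, j++
i=0 j=1: A[i]=7>B[j]=5 take 5, j++
i=0 j=2: A[i]=7<=B[j]=25 take 7, i++
i=1 j=2: A[i]=15<=B[j]=25 take 15, i++
i=2 j=2: A[i]=18<=B[j]=25 take 18, i++
i=3 j=2: A[i]=19<=B[j]=25 take 19, i++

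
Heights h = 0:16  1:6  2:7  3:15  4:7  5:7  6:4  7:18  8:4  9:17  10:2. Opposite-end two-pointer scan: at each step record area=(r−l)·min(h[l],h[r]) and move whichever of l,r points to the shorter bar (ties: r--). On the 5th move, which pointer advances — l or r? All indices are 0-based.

l

l=0 r=10: min(16,2)*10=20 best=20 *, r--
l=0 r=9: min(16,17)*9=144 best=144 *, l++
l=1 r=9: min(6,17)*8=48 best=144, l++
l=2 r=9: min(7,17)*7=49 best=144, l++
l=3 r=9: min(15,17)*6=90 best=144, l++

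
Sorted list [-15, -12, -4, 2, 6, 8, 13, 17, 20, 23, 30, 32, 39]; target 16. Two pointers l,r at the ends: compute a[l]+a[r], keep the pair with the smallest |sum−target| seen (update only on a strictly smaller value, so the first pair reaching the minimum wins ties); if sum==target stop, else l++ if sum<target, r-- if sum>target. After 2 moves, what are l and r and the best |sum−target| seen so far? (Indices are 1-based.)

l=1, r=11, best |Δ|=1

[1,13] -15+39=24 d=8 * → r--
[1,12] -15+32=17 d=1 * → r--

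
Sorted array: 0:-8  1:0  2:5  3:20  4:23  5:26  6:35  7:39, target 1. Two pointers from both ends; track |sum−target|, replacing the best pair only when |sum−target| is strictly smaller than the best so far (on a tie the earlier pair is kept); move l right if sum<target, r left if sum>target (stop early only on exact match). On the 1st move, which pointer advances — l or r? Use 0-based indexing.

r

l=0 r=7: -8+39=31 d=30 *, r--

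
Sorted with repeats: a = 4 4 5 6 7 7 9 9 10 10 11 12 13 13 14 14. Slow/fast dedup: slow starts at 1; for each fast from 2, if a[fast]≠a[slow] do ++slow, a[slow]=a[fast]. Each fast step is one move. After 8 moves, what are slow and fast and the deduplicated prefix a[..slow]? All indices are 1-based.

slow=6, fast=10, prefix=[4, 5, 6, 7, 9, 10]

(s=1,f=2) a[fast]=4=a[slow] dup → fast++
(s=1,f=3) a[fast]=5≠a[slow]=4 write a[2]=5 → slow++,fast++
(s=2,f=4) a[fast]=6≠a[slow]=5 write a[3]=6 → slow++,fast++
(s=3,f=5) a[fast]=7≠a[slow]=6 write a[4]=7 → slow++,fast++
(s=4,f=6) a[fast]=7=a[slow] dup → fast++
(s=4,f=7) a[fast]=9≠a[slow]=7 write a[5]=9 → slow++,fast++
(s=5,f=8) a[fast]=9=a[slow] dup → fast++
(s=5,f=9) a[fast]=10≠a[slow]=9 write a[6]=10 → slow++,fast++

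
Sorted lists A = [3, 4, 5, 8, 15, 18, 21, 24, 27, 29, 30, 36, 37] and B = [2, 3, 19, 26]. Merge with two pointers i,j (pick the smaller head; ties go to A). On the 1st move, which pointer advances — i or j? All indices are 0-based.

j

[i=0,j=0] A[i]=3>B[j]=2 take 2 → j++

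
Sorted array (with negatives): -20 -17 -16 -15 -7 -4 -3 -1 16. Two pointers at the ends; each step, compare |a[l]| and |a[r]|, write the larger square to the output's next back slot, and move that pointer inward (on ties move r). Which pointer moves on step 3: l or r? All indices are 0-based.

[0,8] |-20|>|16| out[8]=400 → l++
[1,8] |-17|>|16| out[7]=289 → l++
[2,8] |-16|<=|16| out[6]=256 → r--

r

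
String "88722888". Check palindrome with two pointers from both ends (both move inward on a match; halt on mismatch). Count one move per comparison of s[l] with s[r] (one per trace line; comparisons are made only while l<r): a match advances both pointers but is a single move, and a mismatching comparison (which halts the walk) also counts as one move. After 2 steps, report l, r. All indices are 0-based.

l=0 r=7: '8'=='8', l++,r--
l=1 r=6: '8'=='8', l++,r--

l=2, r=5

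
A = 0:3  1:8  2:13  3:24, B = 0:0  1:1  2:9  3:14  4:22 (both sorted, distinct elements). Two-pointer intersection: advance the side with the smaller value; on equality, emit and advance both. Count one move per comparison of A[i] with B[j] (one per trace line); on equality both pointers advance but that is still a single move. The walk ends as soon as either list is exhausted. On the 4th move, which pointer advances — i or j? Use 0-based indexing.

i

i=0 j=0: 3>0, j++
i=0 j=1: 3>1, j++
i=0 j=2: 3<9, i++
i=1 j=2: 8<9, i++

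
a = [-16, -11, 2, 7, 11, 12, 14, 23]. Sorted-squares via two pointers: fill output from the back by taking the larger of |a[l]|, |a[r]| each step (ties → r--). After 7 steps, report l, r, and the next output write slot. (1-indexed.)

l=3, r=3, next write slot=1

[1,8] |-16|<=|23| out[8]=529 → r--
[1,7] |-16|>|14| out[7]=256 → l++
[2,7] |-11|<=|14| out[6]=196 → r--
[2,6] |-11|<=|12| out[5]=144 → r--
[2,5] |-11|<=|11| out[4]=121 → r--
[2,4] |-11|>|7| out[3]=121 → l++
[3,4] |2|<=|7| out[2]=49 → r--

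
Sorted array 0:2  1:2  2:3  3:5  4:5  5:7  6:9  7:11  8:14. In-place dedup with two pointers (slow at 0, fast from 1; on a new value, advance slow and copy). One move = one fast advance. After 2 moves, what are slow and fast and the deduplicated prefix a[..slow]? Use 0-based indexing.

(s=0,f=1) a[fast]=2=a[slow] dup → fast++
(s=0,f=2) a[fast]=3≠a[slow]=2 write a[1]=3 → slow++,fast++

slow=1, fast=3, prefix=[2, 3]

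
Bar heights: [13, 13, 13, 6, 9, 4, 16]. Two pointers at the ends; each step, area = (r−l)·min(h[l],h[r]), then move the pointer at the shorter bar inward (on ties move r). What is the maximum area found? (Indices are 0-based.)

l=0 r=6: min(13,16)*6=78 best=78 *, l++
l=1 r=6: min(13,16)*5=65 best=78, l++
l=2 r=6: min(13,16)*4=52 best=78, l++
l=3 r=6: min(6,16)*3=18 best=78, l++
l=4 r=6: min(9,16)*2=18 best=78, l++
l=5 r=6: min(4,16)*1=4 best=78, l++

max area = 78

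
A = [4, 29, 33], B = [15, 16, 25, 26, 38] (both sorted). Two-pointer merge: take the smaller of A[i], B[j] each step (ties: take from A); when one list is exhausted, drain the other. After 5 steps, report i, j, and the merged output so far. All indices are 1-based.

i=1 j=1: A[i]=4<=B[j]=15 take 4, i++
i=2 j=1: A[i]=29>B[j]=15 take 15, j++
i=2 j=2: A[i]=29>B[j]=16 take 16, j++
i=2 j=3: A[i]=29>B[j]=25 take 25, j++
i=2 j=4: A[i]=29>B[j]=26 take 26, j++

i=2, j=5, merged so far=[4, 15, 16, 25, 26]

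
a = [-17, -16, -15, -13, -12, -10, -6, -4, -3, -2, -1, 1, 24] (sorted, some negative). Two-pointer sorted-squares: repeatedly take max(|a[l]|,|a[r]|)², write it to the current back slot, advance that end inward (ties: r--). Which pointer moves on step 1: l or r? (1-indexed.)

[1,13] |-17|<=|24| out[13]=576 → r--

r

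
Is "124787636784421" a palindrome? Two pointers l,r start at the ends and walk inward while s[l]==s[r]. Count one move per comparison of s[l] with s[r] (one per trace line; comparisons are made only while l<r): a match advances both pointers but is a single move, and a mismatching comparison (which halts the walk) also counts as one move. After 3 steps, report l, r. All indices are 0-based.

l=0 r=14: '1'=='1', l++,r--
l=1 r=13: '2'=='2', l++,r--
l=2 r=12: '4'=='4', l++,r--

l=3, r=11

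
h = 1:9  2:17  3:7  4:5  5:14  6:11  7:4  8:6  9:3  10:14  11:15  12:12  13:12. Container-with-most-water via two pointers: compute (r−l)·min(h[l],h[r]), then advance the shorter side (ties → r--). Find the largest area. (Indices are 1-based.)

max area = 135

l=1 r=13: min(9,12)*12=108 best=108 *, l++
l=2 r=13: min(17,12)*11=132 best=132 *, r--
l=2 r=12: min(17,12)*10=120 best=132, r--
l=2 r=11: min(17,15)*9=135 best=135 *, r--
l=2 r=10: min(17,14)*8=112 best=135, r--
l=2 r=9: min(17,3)*7=21 best=135, r--
l=2 r=8: min(17,6)*6=36 best=135, r--
l=2 r=7: min(17,4)*5=20 best=135, r--
l=2 r=6: min(17,11)*4=44 best=135, r--
l=2 r=5: min(17,14)*3=42 best=135, r--
l=2 r=4: min(17,5)*2=10 best=135, r--
l=2 r=3: min(17,7)*1=7 best=135, r--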